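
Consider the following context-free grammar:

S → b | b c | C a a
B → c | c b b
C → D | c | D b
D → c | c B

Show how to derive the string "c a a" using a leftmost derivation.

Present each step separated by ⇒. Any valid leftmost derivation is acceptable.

S ⇒ C a a ⇒ D a a ⇒ c a a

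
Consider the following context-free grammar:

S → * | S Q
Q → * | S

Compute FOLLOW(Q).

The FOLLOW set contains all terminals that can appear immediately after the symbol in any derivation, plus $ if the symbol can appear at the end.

We compute FOLLOW(Q) using the standard algorithm.
FOLLOW(S) starts with {$}.
FIRST(Q) = {*}
FIRST(S) = {*}
FOLLOW(Q) = {$, *}
FOLLOW(S) = {$, *}
Therefore, FOLLOW(Q) = {$, *}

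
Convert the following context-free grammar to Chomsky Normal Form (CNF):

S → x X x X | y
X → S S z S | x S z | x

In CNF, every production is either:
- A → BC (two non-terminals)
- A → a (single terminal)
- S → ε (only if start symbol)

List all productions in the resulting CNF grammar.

TX → x; S → y; TZ → z; X → x; S → TX X0; X0 → X X1; X1 → TX X; X → S X2; X2 → S X3; X3 → TZ S; X → TX X4; X4 → S TZ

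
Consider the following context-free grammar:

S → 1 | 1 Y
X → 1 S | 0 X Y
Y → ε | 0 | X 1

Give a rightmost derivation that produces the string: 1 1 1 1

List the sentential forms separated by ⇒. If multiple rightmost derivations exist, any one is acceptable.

S ⇒ 1 Y ⇒ 1 X 1 ⇒ 1 1 S 1 ⇒ 1 1 1 1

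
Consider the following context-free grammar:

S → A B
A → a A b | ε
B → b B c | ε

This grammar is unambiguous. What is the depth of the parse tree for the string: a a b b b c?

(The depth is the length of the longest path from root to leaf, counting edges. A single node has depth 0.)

4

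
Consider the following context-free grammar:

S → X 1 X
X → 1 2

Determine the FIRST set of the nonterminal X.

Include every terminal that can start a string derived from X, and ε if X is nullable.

We compute FIRST(X) using the standard algorithm.
FIRST(S) = {1}
FIRST(X) = {1}
Therefore, FIRST(X) = {1}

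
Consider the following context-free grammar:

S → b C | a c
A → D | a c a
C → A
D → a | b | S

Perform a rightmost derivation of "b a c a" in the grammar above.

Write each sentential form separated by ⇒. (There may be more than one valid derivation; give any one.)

S ⇒ b C ⇒ b A ⇒ b a c a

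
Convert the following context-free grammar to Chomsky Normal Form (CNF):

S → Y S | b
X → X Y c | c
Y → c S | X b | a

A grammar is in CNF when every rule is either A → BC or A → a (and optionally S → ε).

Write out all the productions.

S → b; TC → c; X → c; TB → b; Y → a; S → Y S; X → X X0; X0 → Y TC; Y → TC S; Y → X TB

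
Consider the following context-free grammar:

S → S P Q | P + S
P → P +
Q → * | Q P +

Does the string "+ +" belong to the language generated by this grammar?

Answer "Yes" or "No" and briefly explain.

No - no valid derivation exists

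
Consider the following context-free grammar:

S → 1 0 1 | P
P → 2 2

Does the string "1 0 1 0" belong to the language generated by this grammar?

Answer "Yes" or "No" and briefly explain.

No - no valid derivation exists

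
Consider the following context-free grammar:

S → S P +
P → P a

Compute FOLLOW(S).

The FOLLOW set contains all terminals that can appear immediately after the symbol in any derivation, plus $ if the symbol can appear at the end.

We compute FOLLOW(S) using the standard algorithm.
FOLLOW(S) starts with {$}.
FIRST(P) = {}
FIRST(S) = {}
FOLLOW(P) = {+, a}
FOLLOW(S) = {$}
Therefore, FOLLOW(S) = {$}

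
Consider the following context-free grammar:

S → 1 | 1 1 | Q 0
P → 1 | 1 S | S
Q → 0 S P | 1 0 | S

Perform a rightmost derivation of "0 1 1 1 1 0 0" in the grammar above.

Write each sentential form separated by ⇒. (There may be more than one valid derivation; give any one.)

S ⇒ Q 0 ⇒ 0 S P 0 ⇒ 0 S 1 S 0 ⇒ 0 S 1 Q 0 0 ⇒ 0 S 1 S 0 0 ⇒ 0 S 1 1 0 0 ⇒ 0 1 1 1 1 0 0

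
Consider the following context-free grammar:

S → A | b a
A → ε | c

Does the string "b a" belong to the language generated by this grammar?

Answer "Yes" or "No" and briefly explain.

Yes - a valid derivation exists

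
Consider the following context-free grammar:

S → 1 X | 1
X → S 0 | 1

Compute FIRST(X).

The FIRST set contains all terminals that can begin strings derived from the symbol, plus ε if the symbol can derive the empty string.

We compute FIRST(X) using the standard algorithm.
FIRST(S) = {1}
FIRST(X) = {1}
Therefore, FIRST(X) = {1}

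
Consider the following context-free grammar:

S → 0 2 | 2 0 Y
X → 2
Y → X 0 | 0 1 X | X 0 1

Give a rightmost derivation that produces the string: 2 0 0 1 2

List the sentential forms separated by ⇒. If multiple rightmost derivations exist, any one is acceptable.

S ⇒ 2 0 Y ⇒ 2 0 0 1 X ⇒ 2 0 0 1 2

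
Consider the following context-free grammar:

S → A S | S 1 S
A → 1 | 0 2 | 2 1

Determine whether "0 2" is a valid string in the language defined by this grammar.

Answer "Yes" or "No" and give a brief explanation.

No - no valid derivation exists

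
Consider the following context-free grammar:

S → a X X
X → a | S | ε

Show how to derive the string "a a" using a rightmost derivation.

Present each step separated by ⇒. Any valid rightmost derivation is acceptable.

S ⇒ a X X ⇒ a X a ⇒ a a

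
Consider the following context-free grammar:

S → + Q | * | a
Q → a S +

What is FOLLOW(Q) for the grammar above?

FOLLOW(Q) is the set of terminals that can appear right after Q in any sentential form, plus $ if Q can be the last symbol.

We compute FOLLOW(Q) using the standard algorithm.
FOLLOW(S) starts with {$}.
FIRST(Q) = {a}
FIRST(S) = {*, +, a}
FOLLOW(Q) = {$, +}
FOLLOW(S) = {$, +}
Therefore, FOLLOW(Q) = {$, +}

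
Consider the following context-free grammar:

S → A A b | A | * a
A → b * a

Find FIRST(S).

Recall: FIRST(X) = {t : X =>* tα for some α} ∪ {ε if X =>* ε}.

We compute FIRST(S) using the standard algorithm.
FIRST(A) = {b}
FIRST(S) = {*, b}
Therefore, FIRST(S) = {*, b}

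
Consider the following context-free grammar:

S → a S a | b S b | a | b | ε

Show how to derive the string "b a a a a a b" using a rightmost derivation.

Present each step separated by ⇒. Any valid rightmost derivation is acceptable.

S ⇒ b S b ⇒ b a S a b ⇒ b a a S a a b ⇒ b a a a a a b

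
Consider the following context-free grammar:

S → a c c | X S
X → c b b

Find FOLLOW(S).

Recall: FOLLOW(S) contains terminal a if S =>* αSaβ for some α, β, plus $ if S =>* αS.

We compute FOLLOW(S) using the standard algorithm.
FOLLOW(S) starts with {$}.
FIRST(S) = {a, c}
FIRST(X) = {c}
FOLLOW(S) = {$}
FOLLOW(X) = {a, c}
Therefore, FOLLOW(S) = {$}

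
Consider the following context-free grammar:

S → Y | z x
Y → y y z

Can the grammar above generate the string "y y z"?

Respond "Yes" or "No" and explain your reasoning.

Yes - a valid derivation exists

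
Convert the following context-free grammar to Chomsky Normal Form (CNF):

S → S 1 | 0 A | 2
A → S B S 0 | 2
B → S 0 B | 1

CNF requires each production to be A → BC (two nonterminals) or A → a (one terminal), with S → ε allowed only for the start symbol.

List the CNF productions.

T1 → 1; T0 → 0; S → 2; A → 2; B → 1; S → S T1; S → T0 A; A → S X0; X0 → B X1; X1 → S T0; B → S X2; X2 → T0 B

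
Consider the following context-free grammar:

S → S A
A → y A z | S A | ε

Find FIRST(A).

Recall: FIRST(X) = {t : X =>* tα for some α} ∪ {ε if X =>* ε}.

We compute FIRST(A) using the standard algorithm.
FIRST(A) = {y, ε}
FIRST(S) = {}
Therefore, FIRST(A) = {y, ε}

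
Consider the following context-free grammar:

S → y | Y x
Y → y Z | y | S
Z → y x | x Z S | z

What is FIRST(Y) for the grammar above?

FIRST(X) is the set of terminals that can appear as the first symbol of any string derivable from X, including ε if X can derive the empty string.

We compute FIRST(Y) using the standard algorithm.
FIRST(S) = {y}
FIRST(Y) = {y}
FIRST(Z) = {x, y, z}
Therefore, FIRST(Y) = {y}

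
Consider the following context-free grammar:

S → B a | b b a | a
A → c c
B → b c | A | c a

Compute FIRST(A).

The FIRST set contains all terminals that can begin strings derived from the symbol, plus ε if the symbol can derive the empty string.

We compute FIRST(A) using the standard algorithm.
FIRST(A) = {c}
FIRST(B) = {b, c}
FIRST(S) = {a, b, c}
Therefore, FIRST(A) = {c}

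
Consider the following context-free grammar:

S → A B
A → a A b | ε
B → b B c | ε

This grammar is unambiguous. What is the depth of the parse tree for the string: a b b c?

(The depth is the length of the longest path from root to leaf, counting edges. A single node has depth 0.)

3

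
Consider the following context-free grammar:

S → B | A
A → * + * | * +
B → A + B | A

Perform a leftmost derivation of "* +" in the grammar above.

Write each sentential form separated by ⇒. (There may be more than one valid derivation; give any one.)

S ⇒ B ⇒ A ⇒ * +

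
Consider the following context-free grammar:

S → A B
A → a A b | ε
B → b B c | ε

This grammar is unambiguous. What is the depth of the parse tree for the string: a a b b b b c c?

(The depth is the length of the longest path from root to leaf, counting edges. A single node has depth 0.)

4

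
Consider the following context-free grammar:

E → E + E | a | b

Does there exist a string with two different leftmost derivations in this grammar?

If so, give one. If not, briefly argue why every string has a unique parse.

Yes - the string 'b + a + a + a' has two distinct leftmost derivations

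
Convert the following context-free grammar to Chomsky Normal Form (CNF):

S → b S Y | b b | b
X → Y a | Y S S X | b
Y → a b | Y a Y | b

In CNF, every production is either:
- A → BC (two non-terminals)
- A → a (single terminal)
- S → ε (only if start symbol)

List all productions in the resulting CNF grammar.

TB → b; S → b; TA → a; X → b; Y → b; S → TB X0; X0 → S Y; S → TB TB; X → Y TA; X → Y X1; X1 → S X2; X2 → S X; Y → TA TB; Y → Y X3; X3 → TA Y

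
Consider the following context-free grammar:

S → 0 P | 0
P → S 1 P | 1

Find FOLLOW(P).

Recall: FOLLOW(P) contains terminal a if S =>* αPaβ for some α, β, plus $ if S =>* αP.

We compute FOLLOW(P) using the standard algorithm.
FOLLOW(S) starts with {$}.
FIRST(P) = {0, 1}
FIRST(S) = {0}
FOLLOW(P) = {$, 1}
FOLLOW(S) = {$, 1}
Therefore, FOLLOW(P) = {$, 1}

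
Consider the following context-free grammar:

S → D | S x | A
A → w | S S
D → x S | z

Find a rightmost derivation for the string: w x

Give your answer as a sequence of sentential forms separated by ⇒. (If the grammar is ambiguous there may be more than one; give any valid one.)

S ⇒ S x ⇒ A x ⇒ w x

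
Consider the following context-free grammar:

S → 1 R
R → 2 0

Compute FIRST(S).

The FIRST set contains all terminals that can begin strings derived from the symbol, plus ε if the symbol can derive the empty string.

We compute FIRST(S) using the standard algorithm.
FIRST(R) = {2}
FIRST(S) = {1}
Therefore, FIRST(S) = {1}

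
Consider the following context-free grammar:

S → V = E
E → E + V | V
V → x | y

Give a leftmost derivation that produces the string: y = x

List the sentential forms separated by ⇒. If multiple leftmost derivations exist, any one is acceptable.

S ⇒ V = E ⇒ y = E ⇒ y = V ⇒ y = x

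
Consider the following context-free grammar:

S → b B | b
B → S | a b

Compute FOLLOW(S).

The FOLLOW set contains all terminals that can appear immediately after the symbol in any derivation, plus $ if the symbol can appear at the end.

We compute FOLLOW(S) using the standard algorithm.
FOLLOW(S) starts with {$}.
FIRST(B) = {a, b}
FIRST(S) = {b}
FOLLOW(B) = {$}
FOLLOW(S) = {$}
Therefore, FOLLOW(S) = {$}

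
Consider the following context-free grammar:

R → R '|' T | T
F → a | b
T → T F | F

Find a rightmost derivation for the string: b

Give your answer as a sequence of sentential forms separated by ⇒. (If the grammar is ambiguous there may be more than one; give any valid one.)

R ⇒ T ⇒ F ⇒ b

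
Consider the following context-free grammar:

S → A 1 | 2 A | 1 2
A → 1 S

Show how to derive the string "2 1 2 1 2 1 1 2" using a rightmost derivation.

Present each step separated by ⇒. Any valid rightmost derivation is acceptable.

S ⇒ 2 A ⇒ 2 1 S ⇒ 2 1 2 A ⇒ 2 1 2 1 S ⇒ 2 1 2 1 2 A ⇒ 2 1 2 1 2 1 S ⇒ 2 1 2 1 2 1 1 2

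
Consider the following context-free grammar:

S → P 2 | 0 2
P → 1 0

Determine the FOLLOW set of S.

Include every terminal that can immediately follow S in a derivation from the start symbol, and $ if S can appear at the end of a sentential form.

We compute FOLLOW(S) using the standard algorithm.
FOLLOW(S) starts with {$}.
FIRST(P) = {1}
FIRST(S) = {0, 1}
FOLLOW(P) = {2}
FOLLOW(S) = {$}
Therefore, FOLLOW(S) = {$}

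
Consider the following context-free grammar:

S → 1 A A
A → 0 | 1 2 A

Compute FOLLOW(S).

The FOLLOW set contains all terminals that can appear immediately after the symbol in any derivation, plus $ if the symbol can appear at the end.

We compute FOLLOW(S) using the standard algorithm.
FOLLOW(S) starts with {$}.
FIRST(A) = {0, 1}
FIRST(S) = {1}
FOLLOW(A) = {$, 0, 1}
FOLLOW(S) = {$}
Therefore, FOLLOW(S) = {$}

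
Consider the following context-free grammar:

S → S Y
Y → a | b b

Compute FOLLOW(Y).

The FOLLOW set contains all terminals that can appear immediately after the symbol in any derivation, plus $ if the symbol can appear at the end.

We compute FOLLOW(Y) using the standard algorithm.
FOLLOW(S) starts with {$}.
FIRST(S) = {}
FIRST(Y) = {a, b}
FOLLOW(S) = {$, a, b}
FOLLOW(Y) = {$, a, b}
Therefore, FOLLOW(Y) = {$, a, b}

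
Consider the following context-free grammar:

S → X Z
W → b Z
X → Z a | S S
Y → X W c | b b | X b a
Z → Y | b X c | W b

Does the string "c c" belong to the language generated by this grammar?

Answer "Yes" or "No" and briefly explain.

No - no valid derivation exists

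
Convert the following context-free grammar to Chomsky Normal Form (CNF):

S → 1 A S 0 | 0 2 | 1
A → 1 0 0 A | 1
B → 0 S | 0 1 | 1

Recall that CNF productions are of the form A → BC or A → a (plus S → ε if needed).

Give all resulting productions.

T1 → 1; T0 → 0; T2 → 2; S → 1; A → 1; B → 1; S → T1 X0; X0 → A X1; X1 → S T0; S → T0 T2; A → T1 X2; X2 → T0 X3; X3 → T0 A; B → T0 S; B → T0 T1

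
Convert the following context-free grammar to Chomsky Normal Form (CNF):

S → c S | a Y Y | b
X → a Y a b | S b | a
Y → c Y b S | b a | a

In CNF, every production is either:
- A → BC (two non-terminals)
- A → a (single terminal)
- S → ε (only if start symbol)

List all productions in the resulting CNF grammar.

TC → c; TA → a; S → b; TB → b; X → a; Y → a; S → TC S; S → TA X0; X0 → Y Y; X → TA X1; X1 → Y X2; X2 → TA TB; X → S TB; Y → TC X3; X3 → Y X4; X4 → TB S; Y → TB TA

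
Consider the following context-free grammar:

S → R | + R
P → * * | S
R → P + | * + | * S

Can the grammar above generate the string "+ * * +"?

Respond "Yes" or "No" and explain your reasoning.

Yes - a valid derivation exists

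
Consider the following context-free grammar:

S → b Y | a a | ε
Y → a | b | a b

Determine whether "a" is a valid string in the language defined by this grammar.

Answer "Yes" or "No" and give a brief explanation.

No - no valid derivation exists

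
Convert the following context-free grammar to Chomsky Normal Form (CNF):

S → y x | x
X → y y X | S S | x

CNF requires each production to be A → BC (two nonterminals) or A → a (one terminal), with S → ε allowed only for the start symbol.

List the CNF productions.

TY → y; TX → x; S → x; X → x; S → TY TX; X → TY X0; X0 → TY X; X → S S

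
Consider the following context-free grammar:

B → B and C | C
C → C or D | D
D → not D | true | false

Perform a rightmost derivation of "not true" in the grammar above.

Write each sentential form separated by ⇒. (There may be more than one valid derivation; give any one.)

B ⇒ C ⇒ D ⇒ not D ⇒ not true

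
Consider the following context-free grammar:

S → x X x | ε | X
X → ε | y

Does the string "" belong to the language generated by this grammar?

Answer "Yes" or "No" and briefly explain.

Yes - a valid derivation exists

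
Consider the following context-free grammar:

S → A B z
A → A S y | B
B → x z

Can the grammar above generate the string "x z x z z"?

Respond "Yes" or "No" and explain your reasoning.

Yes - a valid derivation exists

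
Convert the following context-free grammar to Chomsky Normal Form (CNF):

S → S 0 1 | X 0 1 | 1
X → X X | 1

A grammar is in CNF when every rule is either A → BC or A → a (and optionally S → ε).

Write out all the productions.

T0 → 0; T1 → 1; S → 1; X → 1; S → S X0; X0 → T0 T1; S → X X1; X1 → T0 T1; X → X X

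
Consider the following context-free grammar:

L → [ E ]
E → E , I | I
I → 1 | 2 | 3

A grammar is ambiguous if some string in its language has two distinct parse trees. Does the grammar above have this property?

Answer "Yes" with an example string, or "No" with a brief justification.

No - the grammar is unambiguous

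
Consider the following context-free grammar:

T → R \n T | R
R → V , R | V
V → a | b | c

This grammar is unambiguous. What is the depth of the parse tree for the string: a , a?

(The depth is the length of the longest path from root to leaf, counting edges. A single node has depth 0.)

4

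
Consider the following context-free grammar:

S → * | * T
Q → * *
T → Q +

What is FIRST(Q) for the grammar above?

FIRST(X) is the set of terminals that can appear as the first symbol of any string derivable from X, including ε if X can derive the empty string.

We compute FIRST(Q) using the standard algorithm.
FIRST(Q) = {*}
FIRST(S) = {*}
FIRST(T) = {*}
Therefore, FIRST(Q) = {*}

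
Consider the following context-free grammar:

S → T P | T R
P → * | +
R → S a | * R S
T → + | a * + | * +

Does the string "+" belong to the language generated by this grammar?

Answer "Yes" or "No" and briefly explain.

No - no valid derivation exists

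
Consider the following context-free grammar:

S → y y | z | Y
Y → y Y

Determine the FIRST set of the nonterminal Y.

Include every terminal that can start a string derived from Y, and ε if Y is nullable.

We compute FIRST(Y) using the standard algorithm.
FIRST(S) = {y, z}
FIRST(Y) = {y}
Therefore, FIRST(Y) = {y}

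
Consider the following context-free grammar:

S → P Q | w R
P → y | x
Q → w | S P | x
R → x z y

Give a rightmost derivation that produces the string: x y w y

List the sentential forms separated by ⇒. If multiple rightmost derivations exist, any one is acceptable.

S ⇒ P Q ⇒ P S P ⇒ P S y ⇒ P P Q y ⇒ P P w y ⇒ P y w y ⇒ x y w y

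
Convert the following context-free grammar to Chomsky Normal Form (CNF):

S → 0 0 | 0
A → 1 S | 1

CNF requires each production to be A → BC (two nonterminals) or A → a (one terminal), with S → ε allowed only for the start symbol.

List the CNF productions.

T0 → 0; S → 0; T1 → 1; A → 1; S → T0 T0; A → T1 S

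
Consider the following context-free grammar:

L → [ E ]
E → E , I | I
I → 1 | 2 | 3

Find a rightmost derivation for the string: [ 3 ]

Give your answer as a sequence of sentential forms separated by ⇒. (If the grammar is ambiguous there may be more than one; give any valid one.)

L ⇒ [ E ] ⇒ [ I ] ⇒ [ 3 ]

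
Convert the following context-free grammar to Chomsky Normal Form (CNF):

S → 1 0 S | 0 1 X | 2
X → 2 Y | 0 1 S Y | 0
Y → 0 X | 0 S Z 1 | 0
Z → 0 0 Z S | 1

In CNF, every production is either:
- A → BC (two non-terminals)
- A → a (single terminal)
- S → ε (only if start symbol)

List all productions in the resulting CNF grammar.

T1 → 1; T0 → 0; S → 2; T2 → 2; X → 0; Y → 0; Z → 1; S → T1 X0; X0 → T0 S; S → T0 X1; X1 → T1 X; X → T2 Y; X → T0 X2; X2 → T1 X3; X3 → S Y; Y → T0 X; Y → T0 X4; X4 → S X5; X5 → Z T1; Z → T0 X6; X6 → T0 X7; X7 → Z S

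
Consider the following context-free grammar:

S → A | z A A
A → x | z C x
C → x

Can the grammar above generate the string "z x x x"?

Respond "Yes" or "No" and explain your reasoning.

No - no valid derivation exists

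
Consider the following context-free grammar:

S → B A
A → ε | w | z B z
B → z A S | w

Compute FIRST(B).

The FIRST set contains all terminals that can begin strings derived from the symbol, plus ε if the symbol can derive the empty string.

We compute FIRST(B) using the standard algorithm.
FIRST(A) = {w, z, ε}
FIRST(B) = {w, z}
FIRST(S) = {w, z}
Therefore, FIRST(B) = {w, z}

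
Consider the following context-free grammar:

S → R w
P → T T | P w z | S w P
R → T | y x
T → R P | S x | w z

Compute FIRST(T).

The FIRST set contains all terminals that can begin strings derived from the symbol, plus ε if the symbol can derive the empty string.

We compute FIRST(T) using the standard algorithm.
FIRST(P) = {w, y}
FIRST(R) = {w, y}
FIRST(S) = {w, y}
FIRST(T) = {w, y}
Therefore, FIRST(T) = {w, y}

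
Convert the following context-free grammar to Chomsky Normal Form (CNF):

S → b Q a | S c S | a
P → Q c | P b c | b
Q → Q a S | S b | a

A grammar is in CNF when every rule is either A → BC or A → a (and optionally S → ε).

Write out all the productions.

TB → b; TA → a; TC → c; S → a; P → b; Q → a; S → TB X0; X0 → Q TA; S → S X1; X1 → TC S; P → Q TC; P → P X2; X2 → TB TC; Q → Q X3; X3 → TA S; Q → S TB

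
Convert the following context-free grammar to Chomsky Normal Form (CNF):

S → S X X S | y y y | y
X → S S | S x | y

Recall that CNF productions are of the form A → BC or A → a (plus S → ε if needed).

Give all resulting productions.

TY → y; S → y; TX → x; X → y; S → S X0; X0 → X X1; X1 → X S; S → TY X2; X2 → TY TY; X → S S; X → S TX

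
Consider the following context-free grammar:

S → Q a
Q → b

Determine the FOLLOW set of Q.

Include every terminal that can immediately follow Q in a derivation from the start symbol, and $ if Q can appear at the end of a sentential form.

We compute FOLLOW(Q) using the standard algorithm.
FOLLOW(S) starts with {$}.
FIRST(Q) = {b}
FIRST(S) = {b}
FOLLOW(Q) = {a}
FOLLOW(S) = {$}
Therefore, FOLLOW(Q) = {a}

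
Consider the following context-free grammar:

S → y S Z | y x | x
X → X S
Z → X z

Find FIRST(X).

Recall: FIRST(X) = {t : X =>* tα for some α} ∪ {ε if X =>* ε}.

We compute FIRST(X) using the standard algorithm.
FIRST(S) = {x, y}
FIRST(X) = {}
FIRST(Z) = {}
Therefore, FIRST(X) = {}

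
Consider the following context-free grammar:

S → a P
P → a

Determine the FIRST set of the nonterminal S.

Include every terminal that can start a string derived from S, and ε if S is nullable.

We compute FIRST(S) using the standard algorithm.
FIRST(P) = {a}
FIRST(S) = {a}
Therefore, FIRST(S) = {a}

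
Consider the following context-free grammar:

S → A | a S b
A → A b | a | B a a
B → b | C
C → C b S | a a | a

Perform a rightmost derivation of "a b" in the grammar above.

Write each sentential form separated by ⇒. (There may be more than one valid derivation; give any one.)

S ⇒ A ⇒ A b ⇒ a b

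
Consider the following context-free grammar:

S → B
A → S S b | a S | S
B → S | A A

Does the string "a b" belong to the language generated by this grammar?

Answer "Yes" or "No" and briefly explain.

No - no valid derivation exists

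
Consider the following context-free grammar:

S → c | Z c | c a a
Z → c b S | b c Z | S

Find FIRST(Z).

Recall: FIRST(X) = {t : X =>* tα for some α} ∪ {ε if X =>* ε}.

We compute FIRST(Z) using the standard algorithm.
FIRST(S) = {b, c}
FIRST(Z) = {b, c}
Therefore, FIRST(Z) = {b, c}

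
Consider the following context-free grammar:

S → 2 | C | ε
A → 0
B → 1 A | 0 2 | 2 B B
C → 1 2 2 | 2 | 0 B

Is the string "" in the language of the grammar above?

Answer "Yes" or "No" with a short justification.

Yes - a valid derivation exists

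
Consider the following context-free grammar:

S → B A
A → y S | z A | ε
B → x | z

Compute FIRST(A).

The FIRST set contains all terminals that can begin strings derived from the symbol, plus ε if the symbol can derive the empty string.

We compute FIRST(A) using the standard algorithm.
FIRST(A) = {y, z, ε}
FIRST(B) = {x, z}
FIRST(S) = {x, z}
Therefore, FIRST(A) = {y, z, ε}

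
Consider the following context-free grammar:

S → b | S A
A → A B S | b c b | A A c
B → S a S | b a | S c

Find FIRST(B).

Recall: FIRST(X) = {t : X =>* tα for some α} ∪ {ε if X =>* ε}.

We compute FIRST(B) using the standard algorithm.
FIRST(A) = {b}
FIRST(B) = {b}
FIRST(S) = {b}
Therefore, FIRST(B) = {b}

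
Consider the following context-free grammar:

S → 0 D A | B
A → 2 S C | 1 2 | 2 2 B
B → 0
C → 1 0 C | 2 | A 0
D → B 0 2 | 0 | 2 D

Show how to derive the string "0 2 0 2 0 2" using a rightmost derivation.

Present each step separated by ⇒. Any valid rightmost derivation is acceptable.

S ⇒ 0 D A ⇒ 0 D 2 S C ⇒ 0 D 2 S 2 ⇒ 0 D 2 B 2 ⇒ 0 D 2 0 2 ⇒ 0 2 D 2 0 2 ⇒ 0 2 0 2 0 2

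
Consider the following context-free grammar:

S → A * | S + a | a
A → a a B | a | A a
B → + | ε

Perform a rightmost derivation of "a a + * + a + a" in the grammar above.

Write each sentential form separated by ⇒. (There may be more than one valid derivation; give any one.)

S ⇒ S + a ⇒ S + a + a ⇒ A * + a + a ⇒ a a B * + a + a ⇒ a a + * + a + a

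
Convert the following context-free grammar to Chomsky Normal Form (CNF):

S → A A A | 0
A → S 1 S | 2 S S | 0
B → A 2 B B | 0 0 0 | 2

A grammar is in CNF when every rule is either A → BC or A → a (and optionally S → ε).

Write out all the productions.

S → 0; T1 → 1; T2 → 2; A → 0; T0 → 0; B → 2; S → A X0; X0 → A A; A → S X1; X1 → T1 S; A → T2 X2; X2 → S S; B → A X3; X3 → T2 X4; X4 → B B; B → T0 X5; X5 → T0 T0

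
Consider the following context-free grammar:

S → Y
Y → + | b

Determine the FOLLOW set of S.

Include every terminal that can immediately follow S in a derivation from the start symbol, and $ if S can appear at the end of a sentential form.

We compute FOLLOW(S) using the standard algorithm.
FOLLOW(S) starts with {$}.
FIRST(S) = {+, b}
FIRST(Y) = {+, b}
FOLLOW(S) = {$}
FOLLOW(Y) = {$}
Therefore, FOLLOW(S) = {$}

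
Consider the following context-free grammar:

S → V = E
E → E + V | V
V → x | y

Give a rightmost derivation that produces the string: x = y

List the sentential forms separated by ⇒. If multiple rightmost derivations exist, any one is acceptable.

S ⇒ V = E ⇒ V = V ⇒ V = y ⇒ x = y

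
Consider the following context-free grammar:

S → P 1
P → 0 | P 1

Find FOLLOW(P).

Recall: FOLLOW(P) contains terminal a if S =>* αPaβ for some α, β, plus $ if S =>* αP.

We compute FOLLOW(P) using the standard algorithm.
FOLLOW(S) starts with {$}.
FIRST(P) = {0}
FIRST(S) = {0}
FOLLOW(P) = {1}
FOLLOW(S) = {$}
Therefore, FOLLOW(P) = {1}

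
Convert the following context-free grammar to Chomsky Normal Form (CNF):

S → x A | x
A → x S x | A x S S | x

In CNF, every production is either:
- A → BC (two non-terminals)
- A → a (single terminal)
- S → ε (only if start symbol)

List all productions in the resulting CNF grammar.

TX → x; S → x; A → x; S → TX A; A → TX X0; X0 → S TX; A → A X1; X1 → TX X2; X2 → S S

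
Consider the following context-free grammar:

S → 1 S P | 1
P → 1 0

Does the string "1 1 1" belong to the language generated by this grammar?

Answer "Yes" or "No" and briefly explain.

No - no valid derivation exists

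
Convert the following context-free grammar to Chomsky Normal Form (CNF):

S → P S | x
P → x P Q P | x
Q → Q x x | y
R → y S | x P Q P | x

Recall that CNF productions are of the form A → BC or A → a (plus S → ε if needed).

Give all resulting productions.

S → x; TX → x; P → x; Q → y; TY → y; R → x; S → P S; P → TX X0; X0 → P X1; X1 → Q P; Q → Q X2; X2 → TX TX; R → TY S; R → TX X3; X3 → P X4; X4 → Q P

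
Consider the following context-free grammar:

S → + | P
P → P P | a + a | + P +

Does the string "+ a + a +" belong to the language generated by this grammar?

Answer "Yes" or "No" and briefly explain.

Yes - a valid derivation exists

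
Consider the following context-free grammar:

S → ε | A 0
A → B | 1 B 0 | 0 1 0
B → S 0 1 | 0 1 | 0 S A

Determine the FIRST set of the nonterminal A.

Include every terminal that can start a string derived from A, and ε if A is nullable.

We compute FIRST(A) using the standard algorithm.
FIRST(A) = {0, 1}
FIRST(B) = {0, 1}
FIRST(S) = {0, 1, ε}
Therefore, FIRST(A) = {0, 1}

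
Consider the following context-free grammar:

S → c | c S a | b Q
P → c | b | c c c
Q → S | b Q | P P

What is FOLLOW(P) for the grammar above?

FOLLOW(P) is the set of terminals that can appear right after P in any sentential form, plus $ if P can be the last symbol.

We compute FOLLOW(P) using the standard algorithm.
FOLLOW(S) starts with {$}.
FIRST(P) = {b, c}
FIRST(Q) = {b, c}
FIRST(S) = {b, c}
FOLLOW(P) = {$, a, b, c}
FOLLOW(Q) = {$, a}
FOLLOW(S) = {$, a}
Therefore, FOLLOW(P) = {$, a, b, c}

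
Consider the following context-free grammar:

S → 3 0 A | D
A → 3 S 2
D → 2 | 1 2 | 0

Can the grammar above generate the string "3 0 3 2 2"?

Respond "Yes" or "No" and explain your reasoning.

Yes - a valid derivation exists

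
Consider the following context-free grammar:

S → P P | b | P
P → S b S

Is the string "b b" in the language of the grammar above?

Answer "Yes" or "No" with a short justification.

No - no valid derivation exists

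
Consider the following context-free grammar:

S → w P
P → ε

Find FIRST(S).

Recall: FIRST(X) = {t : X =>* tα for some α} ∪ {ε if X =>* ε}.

We compute FIRST(S) using the standard algorithm.
FIRST(P) = {ε}
FIRST(S) = {w}
Therefore, FIRST(S) = {w}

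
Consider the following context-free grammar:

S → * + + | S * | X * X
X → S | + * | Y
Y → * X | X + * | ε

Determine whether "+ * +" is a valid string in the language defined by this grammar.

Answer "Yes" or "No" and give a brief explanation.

No - no valid derivation exists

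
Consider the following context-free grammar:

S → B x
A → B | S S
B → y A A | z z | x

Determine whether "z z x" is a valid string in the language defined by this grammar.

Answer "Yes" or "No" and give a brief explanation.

Yes - a valid derivation exists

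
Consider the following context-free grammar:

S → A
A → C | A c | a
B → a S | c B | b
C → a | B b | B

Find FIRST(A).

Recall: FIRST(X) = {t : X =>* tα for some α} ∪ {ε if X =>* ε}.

We compute FIRST(A) using the standard algorithm.
FIRST(A) = {a, b, c}
FIRST(B) = {a, b, c}
FIRST(C) = {a, b, c}
FIRST(S) = {a, b, c}
Therefore, FIRST(A) = {a, b, c}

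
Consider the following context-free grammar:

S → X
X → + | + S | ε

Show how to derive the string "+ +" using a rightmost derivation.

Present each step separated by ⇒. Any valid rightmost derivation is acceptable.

S ⇒ X ⇒ + S ⇒ + X ⇒ + +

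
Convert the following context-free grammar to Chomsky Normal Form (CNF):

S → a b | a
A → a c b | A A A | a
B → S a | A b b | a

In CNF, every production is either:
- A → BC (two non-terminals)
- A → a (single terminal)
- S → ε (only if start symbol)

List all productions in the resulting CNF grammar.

TA → a; TB → b; S → a; TC → c; A → a; B → a; S → TA TB; A → TA X0; X0 → TC TB; A → A X1; X1 → A A; B → S TA; B → A X2; X2 → TB TB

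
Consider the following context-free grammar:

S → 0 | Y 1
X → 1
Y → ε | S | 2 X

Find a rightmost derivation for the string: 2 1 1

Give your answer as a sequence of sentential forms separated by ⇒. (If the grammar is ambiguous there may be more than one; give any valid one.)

S ⇒ Y 1 ⇒ 2 X 1 ⇒ 2 1 1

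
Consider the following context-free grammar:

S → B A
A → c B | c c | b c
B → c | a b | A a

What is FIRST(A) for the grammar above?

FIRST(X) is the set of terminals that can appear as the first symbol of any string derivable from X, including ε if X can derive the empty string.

We compute FIRST(A) using the standard algorithm.
FIRST(A) = {b, c}
FIRST(B) = {a, b, c}
FIRST(S) = {a, b, c}
Therefore, FIRST(A) = {b, c}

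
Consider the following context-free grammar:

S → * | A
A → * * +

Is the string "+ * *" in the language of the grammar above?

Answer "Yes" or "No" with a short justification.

No - no valid derivation exists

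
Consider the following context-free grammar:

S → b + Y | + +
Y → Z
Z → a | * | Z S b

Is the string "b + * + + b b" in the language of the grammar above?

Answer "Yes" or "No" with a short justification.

No - no valid derivation exists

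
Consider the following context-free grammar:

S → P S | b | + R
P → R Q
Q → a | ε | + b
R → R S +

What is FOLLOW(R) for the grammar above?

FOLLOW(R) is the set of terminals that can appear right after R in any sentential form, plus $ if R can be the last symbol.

We compute FOLLOW(R) using the standard algorithm.
FOLLOW(S) starts with {$}.
FIRST(P) = {}
FIRST(Q) = {+, a, ε}
FIRST(R) = {}
FIRST(S) = {+, b}
FOLLOW(P) = {+, b}
FOLLOW(Q) = {+, b}
FOLLOW(R) = {$, +, a, b}
FOLLOW(S) = {$, +}
Therefore, FOLLOW(R) = {$, +, a, b}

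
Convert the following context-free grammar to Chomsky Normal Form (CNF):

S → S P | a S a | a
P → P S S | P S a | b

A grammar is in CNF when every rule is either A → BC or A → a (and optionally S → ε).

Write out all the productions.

TA → a; S → a; P → b; S → S P; S → TA X0; X0 → S TA; P → P X1; X1 → S S; P → P X2; X2 → S TA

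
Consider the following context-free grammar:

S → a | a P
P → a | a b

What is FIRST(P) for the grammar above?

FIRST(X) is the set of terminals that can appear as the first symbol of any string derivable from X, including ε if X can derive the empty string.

We compute FIRST(P) using the standard algorithm.
FIRST(P) = {a}
FIRST(S) = {a}
Therefore, FIRST(P) = {a}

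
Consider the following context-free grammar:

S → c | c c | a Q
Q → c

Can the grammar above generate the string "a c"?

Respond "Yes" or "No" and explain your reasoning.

Yes - a valid derivation exists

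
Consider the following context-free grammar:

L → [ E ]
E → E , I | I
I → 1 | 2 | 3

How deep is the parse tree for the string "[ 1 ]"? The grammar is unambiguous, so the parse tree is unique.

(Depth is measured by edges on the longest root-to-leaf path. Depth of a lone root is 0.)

3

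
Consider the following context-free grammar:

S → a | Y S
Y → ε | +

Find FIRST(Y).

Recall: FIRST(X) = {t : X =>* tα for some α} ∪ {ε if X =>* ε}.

We compute FIRST(Y) using the standard algorithm.
FIRST(S) = {+, a}
FIRST(Y) = {+, ε}
Therefore, FIRST(Y) = {+, ε}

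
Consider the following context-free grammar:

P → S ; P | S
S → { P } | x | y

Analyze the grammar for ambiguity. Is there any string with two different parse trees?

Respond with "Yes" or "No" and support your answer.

No - the grammar is unambiguous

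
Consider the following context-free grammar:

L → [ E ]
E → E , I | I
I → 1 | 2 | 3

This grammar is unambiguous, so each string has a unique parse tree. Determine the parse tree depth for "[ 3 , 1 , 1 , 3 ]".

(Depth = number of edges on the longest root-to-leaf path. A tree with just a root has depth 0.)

6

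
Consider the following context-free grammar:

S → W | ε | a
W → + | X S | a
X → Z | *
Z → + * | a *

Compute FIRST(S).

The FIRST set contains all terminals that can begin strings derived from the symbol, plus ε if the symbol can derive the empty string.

We compute FIRST(S) using the standard algorithm.
FIRST(S) = {*, +, a, ε}
FIRST(W) = {*, +, a}
FIRST(X) = {*, +, a}
FIRST(Z) = {+, a}
Therefore, FIRST(S) = {*, +, a, ε}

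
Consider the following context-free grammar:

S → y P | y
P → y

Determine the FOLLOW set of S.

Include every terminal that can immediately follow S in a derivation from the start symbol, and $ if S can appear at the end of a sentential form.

We compute FOLLOW(S) using the standard algorithm.
FOLLOW(S) starts with {$}.
FIRST(P) = {y}
FIRST(S) = {y}
FOLLOW(P) = {$}
FOLLOW(S) = {$}
Therefore, FOLLOW(S) = {$}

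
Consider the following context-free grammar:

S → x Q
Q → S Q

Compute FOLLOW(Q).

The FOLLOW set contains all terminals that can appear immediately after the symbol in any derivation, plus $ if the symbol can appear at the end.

We compute FOLLOW(Q) using the standard algorithm.
FOLLOW(S) starts with {$}.
FIRST(Q) = {x}
FIRST(S) = {x}
FOLLOW(Q) = {$, x}
FOLLOW(S) = {$, x}
Therefore, FOLLOW(Q) = {$, x}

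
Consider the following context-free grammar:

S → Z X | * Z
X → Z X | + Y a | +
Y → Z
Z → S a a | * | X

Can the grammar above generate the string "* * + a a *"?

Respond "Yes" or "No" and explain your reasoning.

No - no valid derivation exists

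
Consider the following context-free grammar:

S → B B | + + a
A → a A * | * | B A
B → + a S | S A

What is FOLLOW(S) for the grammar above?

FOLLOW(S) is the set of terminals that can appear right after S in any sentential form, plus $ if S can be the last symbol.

We compute FOLLOW(S) using the standard algorithm.
FOLLOW(S) starts with {$}.
FIRST(A) = {*, +, a}
FIRST(B) = {+}
FIRST(S) = {+}
FOLLOW(A) = {$, *, +, a}
FOLLOW(B) = {$, *, +, a}
FOLLOW(S) = {$, *, +, a}
Therefore, FOLLOW(S) = {$, *, +, a}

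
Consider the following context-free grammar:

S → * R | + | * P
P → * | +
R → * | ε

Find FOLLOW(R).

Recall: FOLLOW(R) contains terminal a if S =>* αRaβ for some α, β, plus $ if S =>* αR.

We compute FOLLOW(R) using the standard algorithm.
FOLLOW(S) starts with {$}.
FIRST(P) = {*, +}
FIRST(R) = {*, ε}
FIRST(S) = {*, +}
FOLLOW(P) = {$}
FOLLOW(R) = {$}
FOLLOW(S) = {$}
Therefore, FOLLOW(R) = {$}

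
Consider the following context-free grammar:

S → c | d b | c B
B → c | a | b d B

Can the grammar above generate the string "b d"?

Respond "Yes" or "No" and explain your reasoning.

No - no valid derivation exists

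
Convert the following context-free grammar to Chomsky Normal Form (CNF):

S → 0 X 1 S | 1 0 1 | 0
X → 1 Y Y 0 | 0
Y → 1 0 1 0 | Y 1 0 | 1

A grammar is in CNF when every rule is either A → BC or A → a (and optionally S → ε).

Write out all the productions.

T0 → 0; T1 → 1; S → 0; X → 0; Y → 1; S → T0 X0; X0 → X X1; X1 → T1 S; S → T1 X2; X2 → T0 T1; X → T1 X3; X3 → Y X4; X4 → Y T0; Y → T1 X5; X5 → T0 X6; X6 → T1 T0; Y → Y X7; X7 → T1 T0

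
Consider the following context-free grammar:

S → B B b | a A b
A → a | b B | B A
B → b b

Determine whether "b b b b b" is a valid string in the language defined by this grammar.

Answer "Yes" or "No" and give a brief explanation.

Yes - a valid derivation exists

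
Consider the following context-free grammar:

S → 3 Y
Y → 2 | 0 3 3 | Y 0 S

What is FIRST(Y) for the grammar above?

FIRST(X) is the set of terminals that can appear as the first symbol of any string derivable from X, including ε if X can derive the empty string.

We compute FIRST(Y) using the standard algorithm.
FIRST(S) = {3}
FIRST(Y) = {0, 2}
Therefore, FIRST(Y) = {0, 2}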